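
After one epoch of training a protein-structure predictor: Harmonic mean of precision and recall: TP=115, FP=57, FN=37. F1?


Precision = 115/172 = 0.6686
Recall = 115/152 = 0.7566
F1 = 2·P·R/(P+R) = 2·TP/(2·TP+FP+FN) = 230/(230+57+37) = 230/324 = 0.7099

0.7099


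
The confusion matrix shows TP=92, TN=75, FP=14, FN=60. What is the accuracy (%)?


Accuracy = (TP+TN)/(TP+TN+FP+FN)
= (92+75)/(241)
= 167/241 = 69.29%

69.29%


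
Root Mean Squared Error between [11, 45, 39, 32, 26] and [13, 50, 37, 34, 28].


MSE = 41/5 = 8.2
RMSE = √(41/5) = 2.8636

2.8636


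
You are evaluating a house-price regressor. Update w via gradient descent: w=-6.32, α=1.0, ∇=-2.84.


w_new = w - α·∇
= -6.32 - 1.0·-2.84
= -6.32 + 2.84
= -3.48

-3.48


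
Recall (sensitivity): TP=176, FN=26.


Recall = TP/(TP+FN)
= 176/(176+26)
= 176/202 = 87.13%

87.13%


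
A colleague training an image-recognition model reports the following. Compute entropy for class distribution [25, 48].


Probabilities: [25/73, 48/73] ≈ [0.3425, 0.6575]
H = -((25/73)·log₂(25/73) + (48/73)·log₂(48/73))
  = 0.9272 bits

0.9272 bits


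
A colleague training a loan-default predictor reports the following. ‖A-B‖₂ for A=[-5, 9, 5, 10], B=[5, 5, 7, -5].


d = √((-5-5)² + (9-5)² + (5-7)² + (10+ 5)²)
  = √(100 + 16 + 4 + 225)
  = √345 = 18.5742

18.5742


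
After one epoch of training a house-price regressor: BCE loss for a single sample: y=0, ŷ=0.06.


BCE = -[y·ln(p) + (1-y)·ln(1-p)]
= -0 - 1·ln(1-0.06)
= -ln(0.94) = 0.0619

0.0619


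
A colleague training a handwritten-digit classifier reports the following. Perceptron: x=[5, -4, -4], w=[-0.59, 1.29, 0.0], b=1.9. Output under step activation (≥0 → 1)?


z = (5)·(-0.59) + (-4)·(1.29) + (-4)·(0.0) + 1.9
  = -6.21
step(z) = 0 (z<0)

0


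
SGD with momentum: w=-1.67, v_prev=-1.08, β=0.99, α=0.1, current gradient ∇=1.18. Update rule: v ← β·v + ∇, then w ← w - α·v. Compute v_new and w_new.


v_new = 0.99·-1.08 + 1.18 = -1.0692 + 1.18 = 0.1108
w_new = -1.67 - 0.1·0.1108 = -1.67 - 0.01108 = -1.68108

v_new=0.1108, w_new=-1.68108


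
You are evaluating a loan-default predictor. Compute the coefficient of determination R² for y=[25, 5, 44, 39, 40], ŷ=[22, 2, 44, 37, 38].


ȳ = 30.6
SS_res = Σ(y-ŷ)² = 26
SS_tot = Σ(y-ȳ)² = 1025.2
R² = 1 - SS_res/SS_tot = 1 - 0.0254 = 0.9746

0.9746


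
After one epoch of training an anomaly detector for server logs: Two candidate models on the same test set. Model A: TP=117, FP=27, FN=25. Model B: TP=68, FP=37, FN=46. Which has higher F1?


Model A: P=117/144=0.8125, R=117/142=0.8239, F1=2PR/(P+R)=2TP/(2TP+FP+FN)=234/286=0.8182
Model B: P=68/105=0.6476, R=68/114=0.5965, F1=2PR/(P+R)=2TP/(2TP+FP+FN)=136/219=0.621
0.8182 > 0.621 → Model A

Model A


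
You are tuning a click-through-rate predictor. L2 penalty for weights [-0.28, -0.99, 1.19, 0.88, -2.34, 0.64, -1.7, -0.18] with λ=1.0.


‖w‖₂² = (-0.28)² + (-0.99)² + (1.19)² + (0.88)² + (-2.34)² + (0.64)² + (-1.7)² + (-0.18)²
     = 0.0784 + 0.9801 + 1.4161 + 0.7744 + 5.4756 + 0.4096 + 2.89 + 0.0324
     = 12.0566
λ·‖w‖₂² = 1.0·12.0566 = 12.0566

12.0566


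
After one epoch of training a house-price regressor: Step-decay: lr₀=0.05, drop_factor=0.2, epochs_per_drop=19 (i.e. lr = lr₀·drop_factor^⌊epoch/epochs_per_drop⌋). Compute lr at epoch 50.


n_drops = ⌊50/19⌋ = 2
lr = 0.05·0.2^2 = 0.05·0.04 = 0.002

0.002


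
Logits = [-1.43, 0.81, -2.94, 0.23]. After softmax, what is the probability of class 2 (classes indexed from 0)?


Exponentials: e^-1.43=0.2393, e^0.81=2.2479, e^-2.94=0.0529, e^0.23=1.2586
Sum = 3.7987
Softmax = [0.063, 0.5918, 0.0139, 0.3313]
p[2] = 0.0529/3.7987 = 0.0139

0.0139


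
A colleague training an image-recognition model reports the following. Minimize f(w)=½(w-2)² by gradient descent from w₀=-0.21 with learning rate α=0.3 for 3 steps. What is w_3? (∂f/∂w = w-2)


step 1: grad = -0.21-2 = -2.21; w = -0.21 - 0.3·(-2.21) = 0.453
step 2: grad = 0.453-2 = -1.547; w = 0.453 - 0.3·(-1.547) = 0.9171
step 3: grad = 0.9171-2 = -1.0829; w = 0.9171 - 0.3·(-1.0829) = 1.24197

1.24197


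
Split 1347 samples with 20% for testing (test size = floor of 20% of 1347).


Test = ⌊1347·20/100⌋ = 269
Train = 1347 - 269 = 1078

Train: 1078, Test: 269


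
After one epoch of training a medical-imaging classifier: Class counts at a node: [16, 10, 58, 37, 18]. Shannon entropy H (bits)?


Probabilities: [16/139, 10/139, 58/139, 37/139, 18/139] ≈ [0.1151, 0.0719, 0.4173, 0.2662, 0.1295]
H = -((16/139)·log₂(16/139) + (10/139)·log₂(10/139) + (58/139)·log₂(58/139) + (37/139)·log₂(37/139) + (18/139)·log₂(18/139))
  = 2.0485 bits

2.0485 bits


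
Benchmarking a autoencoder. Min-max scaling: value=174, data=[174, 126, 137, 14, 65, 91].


min=14, max=174
(174-14)/(174-14) = 160/160 = 1.0

1.0


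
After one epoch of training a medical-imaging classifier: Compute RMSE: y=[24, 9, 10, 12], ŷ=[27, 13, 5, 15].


MSE = 59/4 = 14.75
RMSE = √(59/4) = 3.8406

3.8406


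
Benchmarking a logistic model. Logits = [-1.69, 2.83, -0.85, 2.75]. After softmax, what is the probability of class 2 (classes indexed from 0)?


Exponentials: e^-1.69=0.1845, e^2.83=16.9455, e^-0.85=0.4274, e^2.75=15.6426
Sum = 33.2
Softmax = [0.0056, 0.5104, 0.0129, 0.4712]
p[2] = 0.4274/33.2 = 0.0129

0.0129


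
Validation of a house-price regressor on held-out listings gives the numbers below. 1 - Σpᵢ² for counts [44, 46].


Probabilities: [44/90, 46/90] ≈ [0.4889, 0.5111]
Σpᵢ² = (1936 + 2116)/90² = 4052/8100
Gini = 1 - Σpᵢ² = 1 - 4052/8100 = 0.4998

0.4998


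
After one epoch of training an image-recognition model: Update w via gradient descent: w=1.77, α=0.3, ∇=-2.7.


w_new = w - α·∇
= 1.77 - 0.3·-2.7
= 1.77 + 0.81
= 2.58

2.58


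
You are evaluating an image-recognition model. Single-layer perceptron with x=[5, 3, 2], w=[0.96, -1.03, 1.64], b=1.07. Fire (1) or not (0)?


z = (5)·(0.96) + (3)·(-1.03) + (2)·(1.64) + 1.07
  = 6.06
step(z) = 1 (z≥0)

1


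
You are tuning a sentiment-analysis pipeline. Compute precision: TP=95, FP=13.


Precision = TP/(TP+FP)
= 95/(95+13)
= 95/108 = 87.96%

87.96%


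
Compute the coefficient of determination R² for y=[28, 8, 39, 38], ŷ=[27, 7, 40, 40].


ȳ = 28.25
SS_res = Σ(y-ŷ)² = 7
SS_tot = Σ(y-ȳ)² = 620.75
R² = 1 - SS_res/SS_tot = 1 - 0.0113 = 0.9887

0.9887


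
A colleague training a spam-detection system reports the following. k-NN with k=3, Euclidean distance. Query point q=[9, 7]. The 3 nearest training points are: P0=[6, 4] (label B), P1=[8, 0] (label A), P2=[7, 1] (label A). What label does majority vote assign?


d(q,P0) = 4.2426  (label B)
d(q,P1) = 7.0711  (label A)
d(q,P2) = 6.3246  (label A)
Votes: A=2, B=1
Majority → A

A


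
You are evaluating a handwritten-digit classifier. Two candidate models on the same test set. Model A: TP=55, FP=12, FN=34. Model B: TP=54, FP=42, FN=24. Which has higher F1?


Model A: P=55/67=0.8209, R=55/89=0.618, F1=2PR/(P+R)=2TP/(2TP+FP+FN)=110/156=0.7051
Model B: P=54/96=0.5625, R=54/78=0.6923, F1=2PR/(P+R)=2TP/(2TP+FP+FN)=108/174=0.6207
0.7051 > 0.6207 → Model A

Model A


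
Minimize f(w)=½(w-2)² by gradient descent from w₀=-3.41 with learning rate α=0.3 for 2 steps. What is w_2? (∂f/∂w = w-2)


step 1: grad = -3.41-2 = -5.41; w = -3.41 - 0.3·(-5.41) = -1.787
step 2: grad = -1.787-2 = -3.787; w = -1.787 - 0.3·(-3.787) = -0.6509

-0.6509


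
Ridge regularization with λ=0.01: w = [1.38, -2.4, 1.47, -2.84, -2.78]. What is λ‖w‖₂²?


‖w‖₂² = (1.38)² + (-2.4)² + (1.47)² + (-2.84)² + (-2.78)²
     = 1.9044 + 5.76 + 2.1609 + 8.0656 + 7.7284
     = 25.6193
λ·‖w‖₂² = 0.01·25.6193 = 0.256193

0.256193


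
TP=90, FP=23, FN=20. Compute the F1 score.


Precision = 90/113 = 0.7965
Recall = 90/110 = 0.8182
F1 = 2·P·R/(P+R) = 2·TP/(2·TP+FP+FN) = 180/(180+23+20) = 180/223 = 0.8072

0.8072


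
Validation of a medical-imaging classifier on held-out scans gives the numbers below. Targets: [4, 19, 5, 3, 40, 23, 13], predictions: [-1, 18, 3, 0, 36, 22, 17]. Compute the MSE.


Squared errors: (4+ 1)²=25, (19-18)²=1, (5-3)²=4, (3-0)²=9, (40-36)²=16, (23-22)²=1, (13-17)²=16
Sum = 72
MSE = 72/7 = 72/7

72/7


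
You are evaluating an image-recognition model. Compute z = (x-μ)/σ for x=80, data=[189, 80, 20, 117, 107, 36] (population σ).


μ = 91.5, σ = 55.8592
z = (80 - 91.5)/55.8592 = -0.2059

-0.2059


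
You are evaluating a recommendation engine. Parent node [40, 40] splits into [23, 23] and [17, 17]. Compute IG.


Parent = [40, 40], H_parent = 1
H_left = 1 (n=46), H_right = 1 (n=34)
H_children = (46/80)·1 + (34/80)·1 = 1
IG = 1 - 1 = 0.0

0.0


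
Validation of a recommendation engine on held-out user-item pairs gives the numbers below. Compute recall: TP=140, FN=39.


Recall = TP/(TP+FN)
= 140/(140+39)
= 140/179 = 78.21%

78.21%


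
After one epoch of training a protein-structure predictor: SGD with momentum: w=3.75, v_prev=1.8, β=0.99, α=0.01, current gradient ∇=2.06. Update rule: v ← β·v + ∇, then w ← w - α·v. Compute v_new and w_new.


v_new = 0.99·1.8 + 2.06 = 1.782 + 2.06 = 3.842
w_new = 3.75 - 0.01·3.842 = 3.75 - 0.03842 = 3.71158

v_new=3.842, w_new=3.71158


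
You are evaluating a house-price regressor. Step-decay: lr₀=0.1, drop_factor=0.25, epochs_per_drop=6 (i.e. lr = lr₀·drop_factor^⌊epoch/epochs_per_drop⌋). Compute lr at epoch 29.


n_drops = ⌊29/6⌋ = 4
lr = 0.1·0.25^4 = 0.1·0.00390625 = 0.000390625

0.000390625


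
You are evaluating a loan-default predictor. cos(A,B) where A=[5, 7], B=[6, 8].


A·B = 5·6 + 7·8 = 86
‖A‖ = √74 = 8.6023, ‖B‖ = √100 = 10
cos = 86/(√74·√100) = 86/√7400 = 0.9997

0.9997


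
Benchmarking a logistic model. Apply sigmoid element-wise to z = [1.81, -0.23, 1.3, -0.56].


σ(1.81) = 1/(1+e^-1.81) = 0.8594
σ(-0.23) = 1/(1+e^0.23) = 0.4428
σ(1.3) = 1/(1+e^-1.3) = 0.7858
σ(-0.56) = 1/(1+e^0.56) = 0.3635
result = [0.8594, 0.4428, 0.7858, 0.3635]

[0.8594, 0.4428, 0.7858, 0.3635]


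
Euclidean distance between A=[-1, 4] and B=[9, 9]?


d = √((-1-9)² + (4-9)²)
  = √(100 + 25)
  = √125 = 11.1803

11.1803


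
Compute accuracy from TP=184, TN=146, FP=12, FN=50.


Accuracy = (TP+TN)/(TP+TN+FP+FN)
= (184+146)/(392)
= 330/392 = 84.18%

84.18%


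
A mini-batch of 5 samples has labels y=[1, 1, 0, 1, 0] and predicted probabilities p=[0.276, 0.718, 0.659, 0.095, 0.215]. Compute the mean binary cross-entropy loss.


L[0] = -ln(0.276) = 1.2874
L[1] = -ln(0.718) = 0.3313
L[2] = -ln(1-0.659) = -ln(0.341) = 1.0759
L[3] = -ln(0.095) = 2.3539
L[4] = -ln(1-0.215) = -ln(0.785) = 0.2421
mean = (1.2874 + 0.3313 + 1.0759 + 2.3539 + 0.2421)/5 = 1.0581

1.0581


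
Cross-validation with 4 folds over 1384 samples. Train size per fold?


Fold size = 1384/4 = 346
Training per fold = 1384 - 346 = 1038

1038


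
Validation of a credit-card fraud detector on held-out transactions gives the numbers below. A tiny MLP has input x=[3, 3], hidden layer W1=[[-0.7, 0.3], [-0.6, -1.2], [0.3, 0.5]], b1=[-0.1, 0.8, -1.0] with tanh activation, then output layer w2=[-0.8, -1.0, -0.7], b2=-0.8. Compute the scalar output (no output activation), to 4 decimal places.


z1[0] = (-0.7)·(3) + (0.3)·(3) - 0.1 = -1.3
z1[1] = (-0.6)·(3) + (-1.2)·(3) + 0.8 = -4.6
z1[2] = (0.3)·(3) + (0.5)·(3) - 1.0 = 1.4
h = tanh(z1) = [-0.8617, -0.9998, 0.8854]
output = (-0.8)·(-0.8617) + (-1.0)·(-0.9998) + (-0.7)·(0.8854) - 0.8 = 0.2694

0.2694


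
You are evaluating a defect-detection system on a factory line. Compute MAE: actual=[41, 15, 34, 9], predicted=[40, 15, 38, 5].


Absolute errors: |41-40|=1, |15-15|=0, |34-38|=4, |9-5|=4
Sum = 9
MAE = 9/4 = 9/4

9/4


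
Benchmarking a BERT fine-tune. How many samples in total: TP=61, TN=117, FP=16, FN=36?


Total = TP + TN + FP + FN
= 61 + 117 + 16 + 36
= 230
(Predicted positive: 77, predicted negative: 153)

230


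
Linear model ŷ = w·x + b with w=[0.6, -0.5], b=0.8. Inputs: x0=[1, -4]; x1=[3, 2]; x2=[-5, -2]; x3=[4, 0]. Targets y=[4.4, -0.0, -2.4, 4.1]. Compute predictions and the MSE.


ŷ0 = (0.6)·(1) + (-0.5)·(-4) + 0.8 = 3.4
ŷ1 = (0.6)·(3) + (-0.5)·(2) + 0.8 = 1.6
ŷ2 = (0.6)·(-5) + (-0.5)·(-2) + 0.8 = -1.2
ŷ3 = (0.6)·(4) + (-0.5)·(0) + 0.8 = 3.2
errors² = [1.0, 2.56, 1.44, 0.81]
MSE = 5.8100/4 = 1.4525

1.4525


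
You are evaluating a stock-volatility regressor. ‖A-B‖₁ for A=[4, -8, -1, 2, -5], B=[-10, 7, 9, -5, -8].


d = |4+ 10| + |-8-7| + |-1-9| + |2+ 5| + |-5+ 8|
  = 14 + 15 + 10 + 7 + 3
  = 49

49


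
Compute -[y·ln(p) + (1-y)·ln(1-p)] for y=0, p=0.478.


BCE = -[y·ln(p) + (1-y)·ln(1-p)]
= -0 - 1·ln(1-0.478)
= -ln(0.522) = 0.6501

0.6501


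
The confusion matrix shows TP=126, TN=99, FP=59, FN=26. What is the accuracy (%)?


Accuracy = (TP+TN)/(TP+TN+FP+FN)
= (126+99)/(310)
= 225/310 = 72.58%

72.58%


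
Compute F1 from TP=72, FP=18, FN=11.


Precision = 72/90 = 0.8
Recall = 72/83 = 0.8675
F1 = 2·P·R/(P+R) = 2·TP/(2·TP+FP+FN) = 144/(144+18+11) = 144/173 = 0.8324

0.8324


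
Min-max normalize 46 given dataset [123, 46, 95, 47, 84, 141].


min=46, max=141
(46-46)/(141-46) = 0/95 = 0.0

0.0


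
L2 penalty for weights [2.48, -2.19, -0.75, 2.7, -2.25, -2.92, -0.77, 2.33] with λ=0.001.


‖w‖₂² = (2.48)² + (-2.19)² + (-0.75)² + (2.7)² + (-2.25)² + (-2.92)² + (-0.77)² + (2.33)²
     = 6.1504 + 4.7961 + 0.5625 + 7.29 + 5.0625 + 8.5264 + 0.5929 + 5.4289
     = 38.4097
λ·‖w‖₂² = 0.001·38.4097 = 0.03841

0.03841


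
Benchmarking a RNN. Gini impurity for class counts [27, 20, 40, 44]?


Probabilities: [27/131, 20/131, 40/131, 44/131] ≈ [0.2061, 0.1527, 0.3053, 0.3359]
Σpᵢ² = (729 + 400 + 1600 + 1936)/131² = 4665/17161
Gini = 1 - Σpᵢ² = 1 - 4665/17161 = 0.7282

0.7282


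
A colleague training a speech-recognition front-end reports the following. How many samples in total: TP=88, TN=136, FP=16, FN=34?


Total = TP + TN + FP + FN
= 88 + 136 + 16 + 34
= 274
(Predicted positive: 104, predicted negative: 170)

274


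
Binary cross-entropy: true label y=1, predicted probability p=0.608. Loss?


BCE = -[y·ln(p) + (1-y)·ln(1-p)]
= -1·ln(0.608) - 0
= -ln(0.608) = 0.4976

0.4976


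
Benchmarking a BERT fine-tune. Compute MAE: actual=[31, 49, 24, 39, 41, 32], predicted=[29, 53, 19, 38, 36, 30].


Absolute errors: |31-29|=2, |49-53|=4, |24-19|=5, |39-38|=1, |41-36|=5, |32-30|=2
Sum = 19
MAE = 19/6 = 19/6

19/6


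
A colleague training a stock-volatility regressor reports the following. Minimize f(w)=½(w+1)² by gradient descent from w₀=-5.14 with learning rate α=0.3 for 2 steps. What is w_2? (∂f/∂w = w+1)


step 1: grad = -5.14+1 = -4.14; w = -5.14 - 0.3·(-4.14) = -3.898
step 2: grad = -3.898+1 = -2.898; w = -3.898 - 0.3·(-2.898) = -3.0286

-3.0286


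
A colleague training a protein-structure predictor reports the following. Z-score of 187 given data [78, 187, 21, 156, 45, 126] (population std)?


μ = 102.1667, σ = 59.3055
z = (187 - 102.1667)/59.3055 = 1.4304

1.4304


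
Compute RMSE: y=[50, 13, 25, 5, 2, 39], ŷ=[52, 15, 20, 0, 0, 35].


MSE = 78/6 = 13
RMSE = √(78/6) = 3.6056

3.6056


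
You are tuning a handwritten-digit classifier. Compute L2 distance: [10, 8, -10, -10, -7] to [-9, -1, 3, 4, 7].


d = √((10+ 9)² + (8+ 1)² + (-10-3)² + (-10-4)² + (-7-7)²)
  = √(361 + 81 + 169 + 196 + 196)
  = √1003 = 31.6702

31.6702


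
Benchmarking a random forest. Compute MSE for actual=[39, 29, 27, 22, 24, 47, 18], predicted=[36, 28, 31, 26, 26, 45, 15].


Squared errors: (39-36)²=9, (29-28)²=1, (27-31)²=16, (22-26)²=16, (24-26)²=4, (47-45)²=4, (18-15)²=9
Sum = 59
MSE = 59/7 = 59/7

59/7


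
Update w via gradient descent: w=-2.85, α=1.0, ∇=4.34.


w_new = w - α·∇
= -2.85 - 1.0·4.34
= -2.85 - 4.34
= -7.19

-7.19


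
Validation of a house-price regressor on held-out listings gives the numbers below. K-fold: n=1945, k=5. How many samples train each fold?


Fold size = 1945/5 = 389
Training per fold = 1945 - 389 = 1556

1556


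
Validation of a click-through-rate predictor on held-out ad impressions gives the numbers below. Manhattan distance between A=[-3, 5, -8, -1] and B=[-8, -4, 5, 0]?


d = |-3+ 8| + |5+ 4| + |-8-5| + |-1-0|
  = 5 + 9 + 13 + 1
  = 28

28


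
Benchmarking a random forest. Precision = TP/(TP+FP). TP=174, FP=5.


Precision = TP/(TP+FP)
= 174/(174+5)
= 174/179 = 97.21%

97.21%


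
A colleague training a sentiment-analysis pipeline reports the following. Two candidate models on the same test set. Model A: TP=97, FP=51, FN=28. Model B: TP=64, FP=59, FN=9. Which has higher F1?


Model A: P=97/148=0.6554, R=97/125=0.776, F1=2PR/(P+R)=2TP/(2TP+FP+FN)=194/273=0.7106
Model B: P=64/123=0.5203, R=64/73=0.8767, F1=2PR/(P+R)=2TP/(2TP+FP+FN)=128/196=0.6531
0.7106 > 0.6531 → Model A

Model A


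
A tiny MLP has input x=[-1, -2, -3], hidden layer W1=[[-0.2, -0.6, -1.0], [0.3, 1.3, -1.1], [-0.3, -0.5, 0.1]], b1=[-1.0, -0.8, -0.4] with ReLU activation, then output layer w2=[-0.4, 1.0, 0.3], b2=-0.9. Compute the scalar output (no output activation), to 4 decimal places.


z1[0] = (-0.2)·(-1) + (-0.6)·(-2) + (-1.0)·(-3) - 1.0 = 3.4
z1[1] = (0.3)·(-1) + (1.3)·(-2) + (-1.1)·(-3) - 0.8 = -0.4
z1[2] = (-0.3)·(-1) + (-0.5)·(-2) + (0.1)·(-3) - 0.4 = 0.6
h = ReLU(z1) = [3.4, 0.0, 0.6]
output = (-0.4)·(3.4) + (1.0)·(0.0) + (0.3)·(0.6) - 0.9 = -2.08

-2.08


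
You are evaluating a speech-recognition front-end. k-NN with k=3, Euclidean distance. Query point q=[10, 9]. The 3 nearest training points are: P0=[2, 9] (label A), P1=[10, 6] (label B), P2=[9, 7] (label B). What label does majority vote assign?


d(q,P0) = 8.0  (label A)
d(q,P1) = 3.0  (label B)
d(q,P2) = 2.2361  (label B)
Votes: A=1, B=2
Majority → B

B


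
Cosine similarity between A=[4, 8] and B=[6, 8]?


A·B = 4·6 + 8·8 = 88
‖A‖ = √80 = 8.9443, ‖B‖ = √100 = 10
cos = 88/(√80·√100) = 88/√8000 = 0.9839

0.9839


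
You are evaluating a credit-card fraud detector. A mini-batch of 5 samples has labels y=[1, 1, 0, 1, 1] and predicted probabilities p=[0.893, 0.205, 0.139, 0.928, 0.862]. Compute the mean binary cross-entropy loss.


L[0] = -ln(0.893) = 0.1132
L[1] = -ln(0.205) = 1.5847
L[2] = -ln(1-0.139) = -ln(0.861) = 0.1497
L[3] = -ln(0.928) = 0.0747
L[4] = -ln(0.862) = 0.1485
mean = (0.1132 + 1.5847 + 0.1497 + 0.0747 + 0.1485)/5 = 0.4142

0.4142


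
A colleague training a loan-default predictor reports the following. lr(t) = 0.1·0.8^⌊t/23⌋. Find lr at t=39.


n_drops = ⌊39/23⌋ = 1
lr = 0.1·0.8^1 = 0.1·0.8 = 0.08

0.08


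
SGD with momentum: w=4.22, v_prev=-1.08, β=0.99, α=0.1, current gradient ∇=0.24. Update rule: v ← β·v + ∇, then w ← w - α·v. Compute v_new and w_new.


v_new = 0.99·-1.08 + 0.24 = -1.0692 + 0.24 = -0.8292
w_new = 4.22 - 0.1·-0.8292 = 4.22 + 0.08292 = 4.30292

v_new=-0.8292, w_new=4.30292


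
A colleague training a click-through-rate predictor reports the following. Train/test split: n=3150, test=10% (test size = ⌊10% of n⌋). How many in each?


Test = ⌊3150·10/100⌋ = 315
Train = 3150 - 315 = 2835

Train: 2835, Test: 315


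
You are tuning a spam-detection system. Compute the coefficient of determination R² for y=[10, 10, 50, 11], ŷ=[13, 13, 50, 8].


ȳ = 20.25
SS_res = Σ(y-ŷ)² = 27
SS_tot = Σ(y-ȳ)² = 1180.75
R² = 1 - SS_res/SS_tot = 1 - 0.0229 = 0.9771

0.9771


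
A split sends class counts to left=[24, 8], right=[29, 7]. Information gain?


Parent = [53, 15], H_parent = 0.7612
H_left = 0.8113 (n=32), H_right = 0.7107 (n=36)
H_children = (32/68)·0.8113 + (36/68)·0.7107 = 0.758
IG = 0.7612 - 0.758 = 0.0032

0.0032


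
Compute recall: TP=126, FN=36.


Recall = TP/(TP+FN)
= 126/(126+36)
= 126/162 = 77.78%

77.78%


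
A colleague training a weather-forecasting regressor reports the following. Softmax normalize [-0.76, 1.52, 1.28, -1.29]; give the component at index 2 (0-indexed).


Exponentials: e^-0.76=0.4677, e^1.52=4.5722, e^1.28=3.5966, e^-1.29=0.2753
Sum = 8.9118
Softmax = [0.0525, 0.5131, 0.4036, 0.0309]
p[2] = 3.5966/8.9118 = 0.4036

0.4036


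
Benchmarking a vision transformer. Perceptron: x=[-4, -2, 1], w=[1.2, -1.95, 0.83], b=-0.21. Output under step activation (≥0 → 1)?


z = (-4)·(1.2) + (-2)·(-1.95) + (1)·(0.83) - 0.21
  = -0.28
step(z) = 0 (z<0)

0


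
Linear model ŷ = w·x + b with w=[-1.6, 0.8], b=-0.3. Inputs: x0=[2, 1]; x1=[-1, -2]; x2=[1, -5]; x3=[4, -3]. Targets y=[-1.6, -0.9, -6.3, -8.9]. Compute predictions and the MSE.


ŷ0 = (-1.6)·(2) + (0.8)·(1) - 0.3 = -2.7
ŷ1 = (-1.6)·(-1) + (0.8)·(-2) - 0.3 = -0.3
ŷ2 = (-1.6)·(1) + (0.8)·(-5) - 0.3 = -5.9
ŷ3 = (-1.6)·(4) + (0.8)·(-3) - 0.3 = -9.1
errors² = [1.21, 0.36, 0.16, 0.04]
MSE = 1.7700/4 = 0.4425

0.4425


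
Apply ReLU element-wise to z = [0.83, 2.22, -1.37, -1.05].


ReLU(0.83) = max(0, 0.83) = 0.83
ReLU(2.22) = max(0, 2.22) = 2.22
ReLU(-1.37) = max(0, -1.37) = 0.0
ReLU(-1.05) = max(0, -1.05) = 0.0
result = [0.83, 2.22, 0.0, 0.0]

[0.83, 2.22, 0.0, 0.0]


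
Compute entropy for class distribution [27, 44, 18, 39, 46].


Probabilities: [27/174, 44/174, 18/174, 39/174, 46/174] ≈ [0.1552, 0.2529, 0.1034, 0.2241, 0.2644]
H = -((27/174)·log₂(27/174) + (44/174)·log₂(44/174) + (18/174)·log₂(18/174) + (39/174)·log₂(39/174) + (46/174)·log₂(46/174))
  = 2.2483 bits

2.2483 bits


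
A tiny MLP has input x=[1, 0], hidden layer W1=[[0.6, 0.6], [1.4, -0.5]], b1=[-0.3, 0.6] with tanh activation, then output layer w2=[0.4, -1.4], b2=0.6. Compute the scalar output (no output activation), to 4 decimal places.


z1[0] = (0.6)·(1) + (0.6)·(0) - 0.3 = 0.3
z1[1] = (1.4)·(1) + (-0.5)·(0) + 0.6 = 2.0
h = tanh(z1) = [0.2913, 0.964]
output = (0.4)·(0.2913) + (-1.4)·(0.964) + 0.6 = -0.6331

-0.6331


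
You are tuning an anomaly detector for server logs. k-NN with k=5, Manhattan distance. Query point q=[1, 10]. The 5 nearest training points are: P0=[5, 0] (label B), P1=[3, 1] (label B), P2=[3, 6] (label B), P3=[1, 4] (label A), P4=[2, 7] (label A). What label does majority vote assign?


d(q,P0) = 14  (label B)
d(q,P1) = 11  (label B)
d(q,P2) = 6  (label B)
d(q,P3) = 6  (label A)
d(q,P4) = 4  (label A)
Votes: A=2, B=3
Majority → B

B


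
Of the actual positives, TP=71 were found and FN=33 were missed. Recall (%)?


Recall = TP/(TP+FN)
= 71/(71+33)
= 71/104 = 68.27%

68.27%


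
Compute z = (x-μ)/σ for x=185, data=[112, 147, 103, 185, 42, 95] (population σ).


μ = 114, σ = 44.3471
z = (185 - 114)/44.3471 = 1.601

1.601


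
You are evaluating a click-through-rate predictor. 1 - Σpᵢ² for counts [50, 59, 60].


Probabilities: [50/169, 59/169, 60/169] ≈ [0.2959, 0.3491, 0.355]
Σpᵢ² = (2500 + 3481 + 3600)/169² = 9581/28561
Gini = 1 - Σpᵢ² = 1 - 9581/28561 = 0.6645

0.6645


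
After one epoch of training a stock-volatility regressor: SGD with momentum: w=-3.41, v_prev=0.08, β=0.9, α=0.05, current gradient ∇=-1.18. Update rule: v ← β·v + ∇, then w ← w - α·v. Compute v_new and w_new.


v_new = 0.9·0.08 - 1.18 = 0.072 - 1.18 = -1.108
w_new = -3.41 - 0.05·-1.108 = -3.41 + 0.0554 = -3.3546

v_new=-1.108, w_new=-3.3546


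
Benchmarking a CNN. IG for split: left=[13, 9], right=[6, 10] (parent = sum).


Parent = [19, 19], H_parent = 1
H_left = 0.976 (n=22), H_right = 0.9544 (n=16)
H_children = (22/38)·0.976 + (16/38)·0.9544 = 0.9669
IG = 1 - 0.9669 = 0.0331

0.0331


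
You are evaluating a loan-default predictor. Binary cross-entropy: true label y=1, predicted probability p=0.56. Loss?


BCE = -[y·ln(p) + (1-y)·ln(1-p)]
= -1·ln(0.56) - 0
= -ln(0.56) = 0.5798

0.5798


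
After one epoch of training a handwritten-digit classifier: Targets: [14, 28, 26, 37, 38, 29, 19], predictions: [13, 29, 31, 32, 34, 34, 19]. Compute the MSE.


Squared errors: (14-13)²=1, (28-29)²=1, (26-31)²=25, (37-32)²=25, (38-34)²=16, (29-34)²=25, (19-19)²=0
Sum = 93
MSE = 93/7 = 93/7

93/7


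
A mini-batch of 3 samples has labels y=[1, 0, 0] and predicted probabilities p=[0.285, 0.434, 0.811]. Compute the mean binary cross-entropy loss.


L[0] = -ln(0.285) = 1.2553
L[1] = -ln(1-0.434) = -ln(0.566) = 0.5692
L[2] = -ln(1-0.811) = -ln(0.189) = 1.666
mean = (1.2553 + 0.5692 + 1.666)/3 = 1.1635

1.1635


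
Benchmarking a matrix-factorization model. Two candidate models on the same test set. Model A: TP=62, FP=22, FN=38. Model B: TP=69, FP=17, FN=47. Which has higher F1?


Model A: P=62/84=0.7381, R=62/100=0.62, F1=2PR/(P+R)=2TP/(2TP+FP+FN)=124/184=0.6739
Model B: P=69/86=0.8023, R=69/116=0.5948, F1=2PR/(P+R)=2TP/(2TP+FP+FN)=138/202=0.6832
0.6739 < 0.6832 → Model B

Model B


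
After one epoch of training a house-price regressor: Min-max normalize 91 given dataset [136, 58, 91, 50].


min=50, max=136
(91-50)/(136-50) = 41/86 = 0.4767

0.4767


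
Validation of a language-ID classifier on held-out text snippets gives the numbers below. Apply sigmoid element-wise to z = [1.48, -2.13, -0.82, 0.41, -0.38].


σ(1.48) = 1/(1+e^-1.48) = 0.8146
σ(-2.13) = 1/(1+e^2.13) = 0.1062
σ(-0.82) = 1/(1+e^0.82) = 0.3058
σ(0.41) = 1/(1+e^-0.41) = 0.6011
σ(-0.38) = 1/(1+e^0.38) = 0.4061
result = [0.8146, 0.1062, 0.3058, 0.6011, 0.4061]

[0.8146, 0.1062, 0.3058, 0.6011, 0.4061]


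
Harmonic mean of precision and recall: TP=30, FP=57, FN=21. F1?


Precision = 30/87 = 0.3448
Recall = 30/51 = 0.5882
F1 = 2·P·R/(P+R) = 2·TP/(2·TP+FP+FN) = 60/(60+57+21) = 60/138 = 0.4348

0.4348


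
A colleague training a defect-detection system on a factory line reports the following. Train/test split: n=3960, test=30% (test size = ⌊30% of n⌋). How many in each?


Test = ⌊3960·30/100⌋ = 1188
Train = 3960 - 1188 = 2772

Train: 2772, Test: 1188


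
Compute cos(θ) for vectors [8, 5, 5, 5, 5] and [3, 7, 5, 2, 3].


A·B = 8·3 + 5·7 + 5·5 + 5·2 + 5·3 = 109
‖A‖ = √164 = 12.8062, ‖B‖ = √96 = 9.798
cos = 109/(√164·√96) = 109/√15744 = 0.8687

0.8687


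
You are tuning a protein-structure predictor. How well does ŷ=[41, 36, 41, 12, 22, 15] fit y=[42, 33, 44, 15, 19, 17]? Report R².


ȳ = 28.3333
SS_res = Σ(y-ŷ)² = 41
SS_tot = Σ(y-ȳ)² = 847.33
R² = 1 - SS_res/SS_tot = 1 - 0.0484 = 0.9516

0.9516


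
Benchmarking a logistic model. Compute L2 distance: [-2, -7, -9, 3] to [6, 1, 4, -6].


d = √((-2-6)² + (-7-1)² + (-9-4)² + (3+ 6)²)
  = √(64 + 64 + 169 + 81)
  = √378 = 19.4422

19.4422


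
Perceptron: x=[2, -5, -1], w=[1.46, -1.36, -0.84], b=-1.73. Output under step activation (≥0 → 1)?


z = (2)·(1.46) + (-5)·(-1.36) + (-1)·(-0.84) - 1.73
  = 8.83
step(z) = 1 (z≥0)

1


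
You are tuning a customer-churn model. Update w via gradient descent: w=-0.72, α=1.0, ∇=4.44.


w_new = w - α·∇
= -0.72 - 1.0·4.44
= -0.72 - 4.44
= -5.16

-5.16


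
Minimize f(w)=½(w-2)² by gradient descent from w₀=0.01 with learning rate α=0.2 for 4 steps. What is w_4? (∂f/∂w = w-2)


step 1: grad = 0.01-2 = -1.99; w = 0.01 - 0.2·(-1.99) = 0.408
step 2: grad = 0.408-2 = -1.592; w = 0.408 - 0.2·(-1.592) = 0.7264
step 3: grad = 0.7264-2 = -1.2736; w = 0.7264 - 0.2·(-1.2736) = 0.98112
step 4: grad = 0.98112-2 = -1.01888; w = 0.98112 - 0.2·(-1.01888) = 1.184896

1.184896


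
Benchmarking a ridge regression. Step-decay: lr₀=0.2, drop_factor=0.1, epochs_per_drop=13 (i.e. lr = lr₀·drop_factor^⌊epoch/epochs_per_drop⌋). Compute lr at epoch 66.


n_drops = ⌊66/13⌋ = 5
lr = 0.2·0.1^5 = 0.2·0.00001 = 0.000002

0.000002


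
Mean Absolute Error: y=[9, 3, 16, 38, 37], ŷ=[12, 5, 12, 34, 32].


Absolute errors: |9-12|=3, |3-5|=2, |16-12|=4, |38-34|=4, |37-32|=5
Sum = 18
MAE = 18/5 = 18/5

18/5


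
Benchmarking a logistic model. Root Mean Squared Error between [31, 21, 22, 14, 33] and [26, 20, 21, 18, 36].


MSE = 52/5 = 10.4
RMSE = √(52/5) = 3.2249

3.2249


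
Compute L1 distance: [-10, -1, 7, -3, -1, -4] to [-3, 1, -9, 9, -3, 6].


d = |-10+ 3| + |-1-1| + |7+ 9| + |-3-9| + |-1+ 3| + |-4-6|
  = 7 + 2 + 16 + 12 + 2 + 10
  = 49

49


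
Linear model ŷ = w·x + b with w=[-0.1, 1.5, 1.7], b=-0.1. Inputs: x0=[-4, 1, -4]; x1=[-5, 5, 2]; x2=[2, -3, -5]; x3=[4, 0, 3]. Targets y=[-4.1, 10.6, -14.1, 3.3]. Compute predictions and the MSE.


ŷ0 = (-0.1)·(-4) + (1.5)·(1) + (1.7)·(-4) - 0.1 = -5.0
ŷ1 = (-0.1)·(-5) + (1.5)·(5) + (1.7)·(2) - 0.1 = 11.3
ŷ2 = (-0.1)·(2) + (1.5)·(-3) + (1.7)·(-5) - 0.1 = -13.3
ŷ3 = (-0.1)·(4) + (1.5)·(0) + (1.7)·(3) - 0.1 = 4.6
errors² = [0.81, 0.49, 0.64, 1.69]
MSE = 3.6300/4 = 0.9075

0.9075


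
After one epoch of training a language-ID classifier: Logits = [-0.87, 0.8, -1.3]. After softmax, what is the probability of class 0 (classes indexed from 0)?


Exponentials: e^-0.87=0.419, e^0.8=2.2255, e^-1.3=0.2725
Sum = 2.917
Softmax = [0.1436, 0.7629, 0.0934]
p[0] = 0.419/2.917 = 0.1436

0.1436


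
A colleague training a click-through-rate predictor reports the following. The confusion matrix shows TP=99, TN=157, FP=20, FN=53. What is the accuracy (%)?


Accuracy = (TP+TN)/(TP+TN+FP+FN)
= (99+157)/(329)
= 256/329 = 77.81%

77.81%


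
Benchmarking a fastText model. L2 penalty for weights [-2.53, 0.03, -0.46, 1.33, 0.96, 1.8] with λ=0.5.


‖w‖₂² = (-2.53)² + (0.03)² + (-0.46)² + (1.33)² + (0.96)² + (1.8)²
     = 6.4009 + 0.0009 + 0.2116 + 1.7689 + 0.9216 + 3.24
     = 12.5439
λ·‖w‖₂² = 0.5·12.5439 = 6.27195

6.27195


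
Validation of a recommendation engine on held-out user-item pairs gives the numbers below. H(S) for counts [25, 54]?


Probabilities: [25/79, 54/79] ≈ [0.3165, 0.6835]
H = -((25/79)·log₂(25/79) + (54/79)·log₂(54/79))
  = 0.9005 bits

0.9005 bits


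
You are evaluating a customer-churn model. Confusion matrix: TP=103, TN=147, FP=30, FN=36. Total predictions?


Total = TP + TN + FP + FN
= 103 + 147 + 30 + 36
= 316
(Predicted positive: 133, predicted negative: 183)

316


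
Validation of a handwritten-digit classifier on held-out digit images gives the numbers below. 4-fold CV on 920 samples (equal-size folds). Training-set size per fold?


Fold size = 920/4 = 230
Training per fold = 920 - 230 = 690

690


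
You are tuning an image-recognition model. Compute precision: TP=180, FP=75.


Precision = TP/(TP+FP)
= 180/(180+75)
= 180/255 = 70.59%

70.59%


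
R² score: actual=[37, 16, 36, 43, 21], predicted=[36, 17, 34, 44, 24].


ȳ = 30.6
SS_res = Σ(y-ŷ)² = 16
SS_tot = Σ(y-ȳ)² = 529.2
R² = 1 - SS_res/SS_tot = 1 - 0.0302 = 0.9698

0.9698


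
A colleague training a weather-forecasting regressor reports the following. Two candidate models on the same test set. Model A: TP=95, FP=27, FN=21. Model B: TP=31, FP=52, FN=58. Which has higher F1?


Model A: P=95/122=0.7787, R=95/116=0.819, F1=2PR/(P+R)=2TP/(2TP+FP+FN)=190/238=0.7983
Model B: P=31/83=0.3735, R=31/89=0.3483, F1=2PR/(P+R)=2TP/(2TP+FP+FN)=62/172=0.3605
0.7983 > 0.3605 → Model A

Model A


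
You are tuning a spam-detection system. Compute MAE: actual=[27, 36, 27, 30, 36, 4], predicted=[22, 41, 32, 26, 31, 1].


Absolute errors: |27-22|=5, |36-41|=5, |27-32|=5, |30-26|=4, |36-31|=5, |4-1|=3
Sum = 27
MAE = 27/6 = 9/2

9/2


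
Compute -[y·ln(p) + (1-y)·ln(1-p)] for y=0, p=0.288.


BCE = -[y·ln(p) + (1-y)·ln(1-p)]
= -0 - 1·ln(1-0.288)
= -ln(0.712) = 0.3397

0.3397


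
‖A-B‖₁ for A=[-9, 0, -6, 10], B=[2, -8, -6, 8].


d = |-9-2| + |0+ 8| + |-6+ 6| + |10-8|
  = 11 + 8 + 0 + 2
  = 21

21


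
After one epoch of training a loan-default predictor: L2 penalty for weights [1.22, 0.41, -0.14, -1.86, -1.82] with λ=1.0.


‖w‖₂² = (1.22)² + (0.41)² + (-0.14)² + (-1.86)² + (-1.82)²
     = 1.4884 + 0.1681 + 0.0196 + 3.4596 + 3.3124
     = 8.4481
λ·‖w‖₂² = 1.0·8.4481 = 8.4481

8.4481


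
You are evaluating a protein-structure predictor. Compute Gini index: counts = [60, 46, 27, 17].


Probabilities: [60/150, 46/150, 27/150, 17/150] ≈ [0.4, 0.3067, 0.18, 0.1133]
Σpᵢ² = (3600 + 2116 + 729 + 289)/150² = 6734/22500
Gini = 1 - Σpᵢ² = 1 - 6734/22500 = 0.7007

0.7007


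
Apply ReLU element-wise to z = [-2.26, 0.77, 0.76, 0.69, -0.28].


ReLU(-2.26) = max(0, -2.26) = 0.0
ReLU(0.77) = max(0, 0.77) = 0.77
ReLU(0.76) = max(0, 0.76) = 0.76
ReLU(0.69) = max(0, 0.69) = 0.69
ReLU(-0.28) = max(0, -0.28) = 0.0
result = [0.0, 0.77, 0.76, 0.69, 0.0]

[0.0, 0.77, 0.76, 0.69, 0.0]


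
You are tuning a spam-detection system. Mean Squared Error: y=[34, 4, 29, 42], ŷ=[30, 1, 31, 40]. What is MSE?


Squared errors: (34-30)²=16, (4-1)²=9, (29-31)²=4, (42-40)²=4
Sum = 33
MSE = 33/4 = 33/4

33/4


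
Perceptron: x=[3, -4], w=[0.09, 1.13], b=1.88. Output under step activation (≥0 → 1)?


z = (3)·(0.09) + (-4)·(1.13) + 1.88
  = -2.37
step(z) = 0 (z<0)

0


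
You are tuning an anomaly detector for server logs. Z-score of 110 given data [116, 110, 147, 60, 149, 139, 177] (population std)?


μ = 128.2857, σ = 34.6728
z = (110 - 128.2857)/34.6728 = -0.5274

-0.5274


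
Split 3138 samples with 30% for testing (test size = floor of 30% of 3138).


Test = ⌊3138·30/100⌋ = 941
Train = 3138 - 941 = 2197

Train: 2197, Test: 941


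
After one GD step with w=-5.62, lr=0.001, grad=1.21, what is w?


w_new = w - α·∇
= -5.62 - 0.001·1.21
= -5.62 - 0.00121
= -5.62121

-5.62121


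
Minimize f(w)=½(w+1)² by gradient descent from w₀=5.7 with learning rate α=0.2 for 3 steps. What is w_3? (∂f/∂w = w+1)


step 1: grad = 5.7+1 = 6.7; w = 5.7 - 0.2·(6.7) = 4.36
step 2: grad = 4.36+1 = 5.36; w = 4.36 - 0.2·(5.36) = 3.288
step 3: grad = 3.288+1 = 4.288; w = 3.288 - 0.2·(4.288) = 2.4304

2.4304


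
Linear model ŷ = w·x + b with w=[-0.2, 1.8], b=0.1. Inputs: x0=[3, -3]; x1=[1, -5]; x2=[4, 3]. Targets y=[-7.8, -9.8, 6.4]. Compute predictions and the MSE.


ŷ0 = (-0.2)·(3) + (1.8)·(-3) + 0.1 = -5.9
ŷ1 = (-0.2)·(1) + (1.8)·(-5) + 0.1 = -9.1
ŷ2 = (-0.2)·(4) + (1.8)·(3) + 0.1 = 4.7
errors² = [3.61, 0.49, 2.89]
MSE = 6.9900/3 = 2.33

2.33


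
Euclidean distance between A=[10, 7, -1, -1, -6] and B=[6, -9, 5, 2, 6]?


d = √((10-6)² + (7+ 9)² + (-1-5)² + (-1-2)² + (-6-6)²)
  = √(16 + 256 + 36 + 9 + 144)
  = √461 = 21.4709

21.4709


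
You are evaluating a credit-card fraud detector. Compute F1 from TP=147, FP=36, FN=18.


Precision = 147/183 = 0.8033
Recall = 147/165 = 0.8909
F1 = 2·P·R/(P+R) = 2·TP/(2·TP+FP+FN) = 294/(294+36+18) = 294/348 = 0.8448

0.8448


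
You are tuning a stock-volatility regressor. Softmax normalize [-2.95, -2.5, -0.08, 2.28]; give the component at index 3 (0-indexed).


Exponentials: e^-2.95=0.0523, e^-2.5=0.0821, e^-0.08=0.9231, e^2.28=9.7767
Sum = 10.8342
Softmax = [0.0048, 0.0076, 0.0852, 0.9024]
p[3] = 9.7767/10.8342 = 0.9024

0.9024


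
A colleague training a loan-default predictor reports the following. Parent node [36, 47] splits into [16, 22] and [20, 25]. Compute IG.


Parent = [36, 47], H_parent = 0.9873
H_left = 0.9819 (n=38), H_right = 0.9911 (n=45)
H_children = (38/83)·0.9819 + (45/83)·0.9911 = 0.9869
IG = 0.9873 - 0.9869 = 0.0004

0.0004


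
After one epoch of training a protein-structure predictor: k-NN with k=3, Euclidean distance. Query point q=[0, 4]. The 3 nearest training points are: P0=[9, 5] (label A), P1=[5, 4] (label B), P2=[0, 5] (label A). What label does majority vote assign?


d(q,P0) = 9.0554  (label A)
d(q,P1) = 5.0  (label B)
d(q,P2) = 1.0  (label A)
Votes: A=2, B=1
Majority → A

A


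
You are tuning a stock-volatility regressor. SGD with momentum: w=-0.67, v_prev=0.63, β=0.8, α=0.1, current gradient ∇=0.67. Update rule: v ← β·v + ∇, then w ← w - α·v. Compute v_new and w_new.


v_new = 0.8·0.63 + 0.67 = 0.504 + 0.67 = 1.174
w_new = -0.67 - 0.1·1.174 = -0.67 - 0.1174 = -0.7874

v_new=1.174, w_new=-0.7874


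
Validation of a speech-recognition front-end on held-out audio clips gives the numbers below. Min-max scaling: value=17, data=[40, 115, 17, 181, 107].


min=17, max=181
(17-17)/(181-17) = 0/164 = 0.0

0.0


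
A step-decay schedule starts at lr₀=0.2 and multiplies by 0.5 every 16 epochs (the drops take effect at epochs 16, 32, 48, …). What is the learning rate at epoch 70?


n_drops = ⌊70/16⌋ = 4
lr = 0.2·0.5^4 = 0.2·0.0625 = 0.0125

0.0125


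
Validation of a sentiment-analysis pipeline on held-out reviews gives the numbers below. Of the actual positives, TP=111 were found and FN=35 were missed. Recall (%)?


Recall = TP/(TP+FN)
= 111/(111+35)
= 111/146 = 76.03%

76.03%


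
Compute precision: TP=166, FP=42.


Precision = TP/(TP+FP)
= 166/(166+42)
= 166/208 = 79.81%

79.81%


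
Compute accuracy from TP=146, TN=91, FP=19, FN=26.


Accuracy = (TP+TN)/(TP+TN+FP+FN)
= (146+91)/(282)
= 237/282 = 84.04%

84.04%


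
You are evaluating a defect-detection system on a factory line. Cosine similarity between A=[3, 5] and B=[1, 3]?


A·B = 3·1 + 5·3 = 18
‖A‖ = √34 = 5.831, ‖B‖ = √10 = 3.1623
cos = 18/(√34·√10) = 18/√340 = 0.9762

0.9762


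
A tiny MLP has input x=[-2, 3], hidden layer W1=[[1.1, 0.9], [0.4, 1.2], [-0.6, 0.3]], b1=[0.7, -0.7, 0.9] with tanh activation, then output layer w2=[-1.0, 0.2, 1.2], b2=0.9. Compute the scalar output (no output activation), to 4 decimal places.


z1[0] = (1.1)·(-2) + (0.9)·(3) + 0.7 = 1.2
z1[1] = (0.4)·(-2) + (1.2)·(3) - 0.7 = 2.1
z1[2] = (-0.6)·(-2) + (0.3)·(3) + 0.9 = 3.0
h = tanh(z1) = [0.8337, 0.9705, 0.9951]
output = (-1.0)·(0.8337) + (0.2)·(0.9705) + (1.2)·(0.9951) + 0.9 = 1.4545

1.4545


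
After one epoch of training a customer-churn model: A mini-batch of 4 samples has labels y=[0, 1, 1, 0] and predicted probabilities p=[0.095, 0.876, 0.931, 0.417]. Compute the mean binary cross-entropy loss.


L[0] = -ln(1-0.095) = -ln(0.905) = 0.0998
L[1] = -ln(0.876) = 0.1324
L[2] = -ln(0.931) = 0.0715
L[3] = -ln(1-0.417) = -ln(0.583) = 0.5396
mean = (0.0998 + 0.1324 + 0.0715 + 0.5396)/4 = 0.2108

0.2108


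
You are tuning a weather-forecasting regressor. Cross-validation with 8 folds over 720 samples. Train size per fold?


Fold size = 720/8 = 90
Training per fold = 720 - 90 = 630

630


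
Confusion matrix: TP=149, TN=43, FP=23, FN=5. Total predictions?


Total = TP + TN + FP + FN
= 149 + 43 + 23 + 5
= 220
(Predicted positive: 172, predicted negative: 48)

220


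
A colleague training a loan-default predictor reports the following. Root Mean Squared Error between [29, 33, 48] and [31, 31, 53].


MSE = 33/3 = 11
RMSE = √(33/3) = 3.3166

3.3166


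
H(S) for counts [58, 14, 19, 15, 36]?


Probabilities: [58/142, 14/142, 19/142, 15/142, 36/142] ≈ [0.4085, 0.0986, 0.1338, 0.1056, 0.2535]
H = -((58/142)·log₂(58/142) + (14/142)·log₂(14/142) + (19/142)·log₂(19/142) + (15/142)·log₂(15/142) + (36/142)·log₂(36/142))
  = 2.0899 bits

2.0899 bits


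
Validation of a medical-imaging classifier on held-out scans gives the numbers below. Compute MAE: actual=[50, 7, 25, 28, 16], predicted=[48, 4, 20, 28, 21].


Absolute errors: |50-48|=2, |7-4|=3, |25-20|=5, |28-28|=0, |16-21|=5
Sum = 15
MAE = 15/5 = 3

3


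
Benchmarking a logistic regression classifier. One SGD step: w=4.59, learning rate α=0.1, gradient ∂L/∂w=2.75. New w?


w_new = w - α·∇
= 4.59 - 0.1·2.75
= 4.59 - 0.275
= 4.315

4.315
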